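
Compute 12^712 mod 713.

12^1 ≡ 12 (mod 713)
12^2 ≡ 12^2 = 144 ≡ 144 (mod 713)
12^4 ≡ 144^2 = 20736 ≡ 59 (mod 713)
12^8 ≡ 59^2 = 3481 ≡ 629 (mod 713)
12^16 ≡ 629^2 = 395641 ≡ 639 (mod 713)
12^32 ≡ 639^2 = 408321 ≡ 485 (mod 713)
12^64 ≡ 485^2 = 235225 ≡ 648 (mod 713)
12^128 ≡ 648^2 = 419904 ≡ 660 (mod 713)
12^256 ≡ 660^2 = 435600 ≡ 670 (mod 713)
12^512 ≡ 670^2 = 448900 ≡ 423 (mod 713)
712 = 512 + 128 + 64 + 8 in binary powers of 2.
So 12^712 ≡ 423 · 660 · 648 · 629 ≡ 100 (mod 713).
Since 100 ≠ 1, base 12 is a Fermat witness: 713 is composite.

100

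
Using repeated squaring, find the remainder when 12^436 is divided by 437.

292

12^1 ≡ 12 (mod 437)
12^2 ≡ 12^2 = 144 ≡ 144 (mod 437)
12^4 ≡ 144^2 = 20736 ≡ 197 (mod 437)
12^8 ≡ 197^2 = 38809 ≡ 353 (mod 437)
12^16 ≡ 353^2 = 124609 ≡ 64 (mod 437)
12^32 ≡ 64^2 = 4096 ≡ 163 (mod 437)
12^64 ≡ 163^2 = 26569 ≡ 349 (mod 437)
12^128 ≡ 349^2 = 121801 ≡ 315 (mod 437)
12^256 ≡ 315^2 = 99225 ≡ 26 (mod 437)
436 = 256 + 128 + 32 + 16 + 4 in binary powers of 2.
So 12^436 ≡ 26 · 315 · 163 · 64 · 197 ≡ 292 (mod 437).
Since 292 ≠ 1, base 12 is a Fermat witness: 437 is composite.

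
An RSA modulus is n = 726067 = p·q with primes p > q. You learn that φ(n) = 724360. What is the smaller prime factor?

797

φ(n) = (p−1)(q−1) = n − (p+q) + 1, so p + q = 726067 − 724360 + 1 = 1708.
p and q are the roots of t² − 1708t + 726067 = 0.
Discriminant: 1708² − 4·726067 = 2917264 − 2904268 = 12996; √12996 = 114.
q = (1708 − 114)/2 = 797, p = (1708 + 114)/2 = 911.
Check: 797 · 911 = 726067.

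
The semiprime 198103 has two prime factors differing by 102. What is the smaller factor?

Since p = q + 102, we have 198103 = q(q + 102), so q² + 102q − 198103 = 0.
Discriminant: 102² + 4·198103 = 10404 + 792412 = 802816; √802816 = 896.
q = (−102 + 896)/2 = 397, and p = q + 102 = 499.
Check: 397 · 499 = 198103.

397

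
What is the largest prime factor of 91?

13

91 = 7 · 13
13 is prime.
So 91 = 7 · 13; the largest prime factor is 13.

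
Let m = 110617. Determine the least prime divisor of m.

13

110617 is odd.
Digit sum 16, not divisible by 3.
Ends in 7: not divisible by 5.
7: 110617 = 7·15802 + 3
11: 110617 = 11·10056 + 1
13: 110617 = 13·8509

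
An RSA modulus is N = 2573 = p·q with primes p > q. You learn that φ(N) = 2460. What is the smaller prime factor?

φ(n) = (p−1)(q−1) = n − (p+q) + 1, so p + q = 2573 − 2460 + 1 = 114.
p and q are the roots of t² − 114t + 2573 = 0.
Discriminant: 114² − 4·2573 = 12996 − 10292 = 2704; √2704 = 52.
q = (114 − 52)/2 = 31, p = (114 + 52)/2 = 83.
Check: 31 · 83 = 2573.

31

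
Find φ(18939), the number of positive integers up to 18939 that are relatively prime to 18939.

12296

Factor: 18939 = 3 · 59 · 107.
φ(18939) = (3−1) · (59−1) · (107−1) = 2 · 58 · 106 = 12296.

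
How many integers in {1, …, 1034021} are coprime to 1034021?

Factor: 1034021 = 43 · 139 · 173.
φ(1034021) = (43−1) · (139−1) · (173−1) = 42 · 138 · 172 = 996912.

996912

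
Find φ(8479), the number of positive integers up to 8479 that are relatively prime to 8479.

8280

Factor: 8479 = 61 · 139.
φ(8479) = (61−1) · (139−1) = 60 · 138 = 8280.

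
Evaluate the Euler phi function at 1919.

Factor: 1919 = 19 · 101.
φ(1919) = (19−1) · (101−1) = 18 · 100 = 1800.

1800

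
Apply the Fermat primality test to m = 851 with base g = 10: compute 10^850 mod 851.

10^1 ≡ 10 (mod 851)
10^2 ≡ 10^2 = 100 ≡ 100 (mod 851)
10^4 ≡ 100^2 = 10000 ≡ 639 (mod 851)
10^8 ≡ 639^2 = 408321 ≡ 692 (mod 851)
10^16 ≡ 692^2 = 478864 ≡ 602 (mod 851)
10^32 ≡ 602^2 = 362404 ≡ 729 (mod 851)
10^64 ≡ 729^2 = 531441 ≡ 417 (mod 851)
10^128 ≡ 417^2 = 173889 ≡ 285 (mod 851)
10^256 ≡ 285^2 = 81225 ≡ 380 (mod 851)
10^512 ≡ 380^2 = 144400 ≡ 581 (mod 851)
850 = 512 + 256 + 64 + 16 + 2 in binary powers of 2.
So 10^850 ≡ 581 · 380 · 417 · 602 · 100 ≡ 380 (mod 851).
Since 380 ≠ 1, base 10 is a Fermat witness: 851 is composite.

380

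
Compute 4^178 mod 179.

4^1 ≡ 4 (mod 179)
4^2 ≡ 4^2 = 16 ≡ 16 (mod 179)
4^4 ≡ 16^2 = 256 ≡ 77 (mod 179)
4^8 ≡ 77^2 = 5929 ≡ 22 (mod 179)
4^16 ≡ 22^2 = 484 ≡ 126 (mod 179)
4^32 ≡ 126^2 = 15876 ≡ 124 (mod 179)
4^64 ≡ 124^2 = 15376 ≡ 161 (mod 179)
4^128 ≡ 161^2 = 25921 ≡ 145 (mod 179)
178 = 128 + 32 + 16 + 2 in binary powers of 2.
So 4^178 ≡ 145 · 124 · 126 · 16 ≡ 1 (mod 179).
Since the result is 1, base 4 gives no evidence that 179 is composite.

1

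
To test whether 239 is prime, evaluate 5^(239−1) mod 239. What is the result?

1

5^1 ≡ 5 (mod 239)
5^2 ≡ 5^2 = 25 ≡ 25 (mod 239)
5^4 ≡ 25^2 = 625 ≡ 147 (mod 239)
5^8 ≡ 147^2 = 21609 ≡ 99 (mod 239)
5^16 ≡ 99^2 = 9801 ≡ 2 (mod 239)
5^32 ≡ 2^2 = 4 ≡ 4 (mod 239)
5^64 ≡ 4^2 = 16 ≡ 16 (mod 239)
5^128 ≡ 16^2 = 256 ≡ 17 (mod 239)
238 = 128 + 64 + 32 + 8 + 4 + 2 in binary powers of 2.
So 5^238 ≡ 17 · 16 · 4 · 99 · 147 · 25 ≡ 1 (mod 239).
Since the result is 1, base 5 gives no evidence that 239 is composite.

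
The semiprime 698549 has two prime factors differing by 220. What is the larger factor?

Since p = q + 220, we have 698549 = q(q + 220), so q² + 220q − 698549 = 0.
Discriminant: 220² + 4·698549 = 48400 + 2794196 = 2842596; √2842596 = 1686.
q = (−220 + 1686)/2 = 733, and p = q + 220 = 953.
Check: 733 · 953 = 698549.

953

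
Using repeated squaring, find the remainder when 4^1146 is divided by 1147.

1120

4^1 ≡ 4 (mod 1147)
4^2 ≡ 4^2 = 16 ≡ 16 (mod 1147)
4^4 ≡ 16^2 = 256 ≡ 256 (mod 1147)
4^8 ≡ 256^2 = 65536 ≡ 157 (mod 1147)
4^16 ≡ 157^2 = 24649 ≡ 562 (mod 1147)
4^32 ≡ 562^2 = 315844 ≡ 419 (mod 1147)
4^64 ≡ 419^2 = 175561 ≡ 70 (mod 1147)
4^128 ≡ 70^2 = 4900 ≡ 312 (mod 1147)
4^256 ≡ 312^2 = 97344 ≡ 996 (mod 1147)
4^512 ≡ 996^2 = 992016 ≡ 1008 (mod 1147)
4^1024 ≡ 1008^2 = 1016064 ≡ 969 (mod 1147)
1146 = 1024 + 64 + 32 + 16 + 8 + 2 in binary powers of 2.
So 4^1146 ≡ 969 · 70 · 419 · 562 · 157 · 16 ≡ 1120 (mod 1147).
Since 1120 ≠ 1, base 4 is a Fermat witness: 1147 is composite.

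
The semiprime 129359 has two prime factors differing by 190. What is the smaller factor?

277

Since p = q + 190, we have 129359 = q(q + 190), so q² + 190q − 129359 = 0.
Discriminant: 190² + 4·129359 = 36100 + 517436 = 553536; √553536 = 744.
q = (−190 + 744)/2 = 277, and p = q + 190 = 467.
Check: 277 · 467 = 129359.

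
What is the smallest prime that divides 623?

623 is odd.
Digit sum 11, not divisible by 3.
Ends in 3: not divisible by 5.
7: 623 = 7·89

7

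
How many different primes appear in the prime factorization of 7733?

7733 = 11 · 703
703 = 19 · 37
7733 = 11 · 19 · 37, which has 3 distinct prime factors.

3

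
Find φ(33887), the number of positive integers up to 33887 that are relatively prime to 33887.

28152

Factor: 33887 = 7 · 47 · 103.
φ(33887) = (7−1) · (47−1) · (103−1) = 6 · 46 · 102 = 28152.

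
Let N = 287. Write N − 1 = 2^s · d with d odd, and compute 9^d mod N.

287 − 1 = 286 = 2^1 · 143, so d = 143.
9^1 ≡ 9 (mod 287)
9^2 ≡ 9^2 = 81 ≡ 81 (mod 287)
9^4 ≡ 81^2 = 6561 ≡ 247 (mod 287)
9^8 ≡ 247^2 = 61009 ≡ 165 (mod 287)
9^16 ≡ 165^2 = 27225 ≡ 247 (mod 287)
9^32 ≡ 247^2 = 61009 ≡ 165 (mod 287)
9^64 ≡ 165^2 = 27225 ≡ 247 (mod 287)
9^128 ≡ 247^2 = 61009 ≡ 165 (mod 287)
143 = 128 + 8 + 4 + 2 + 1 in binary powers of 2.
So 9^143 ≡ 165 · 165 · 247 · 81 · 9 ≡ 32 (mod 287).
Squaring chain: 32; never reaches −1, so base 9 is a Miller–Rabin witness that 287 is composite.

32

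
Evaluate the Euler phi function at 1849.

1806

Factor: 1849 = 43^2.
φ(1849) = 43^1·(43−1) = 1806.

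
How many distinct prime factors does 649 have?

649 = 11 · 59
649 = 11 · 59, which has 2 distinct prime factors.

2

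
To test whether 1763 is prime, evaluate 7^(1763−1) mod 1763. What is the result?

1197

7^1 ≡ 7 (mod 1763)
7^2 ≡ 7^2 = 49 ≡ 49 (mod 1763)
7^4 ≡ 49^2 = 2401 ≡ 638 (mod 1763)
7^8 ≡ 638^2 = 407044 ≡ 1554 (mod 1763)
7^16 ≡ 1554^2 = 2414916 ≡ 1369 (mod 1763)
7^32 ≡ 1369^2 = 1874161 ≡ 92 (mod 1763)
7^64 ≡ 92^2 = 8464 ≡ 1412 (mod 1763)
7^128 ≡ 1412^2 = 1993744 ≡ 1554 (mod 1763)
7^256 ≡ 1554^2 = 2414916 ≡ 1369 (mod 1763)
7^512 ≡ 1369^2 = 1874161 ≡ 92 (mod 1763)
7^1024 ≡ 92^2 = 8464 ≡ 1412 (mod 1763)
1762 = 1024 + 512 + 128 + 64 + 32 + 2 in binary powers of 2.
So 7^1762 ≡ 1412 · 92 · 1554 · 1412 · 92 · 49 ≡ 1197 (mod 1763).
Since 1197 ≠ 1, base 7 is a Fermat witness: 1763 is composite.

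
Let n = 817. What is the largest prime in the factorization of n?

817 = 19 · 43
43 is prime.
So 817 = 19 · 43; the largest prime factor is 43.

43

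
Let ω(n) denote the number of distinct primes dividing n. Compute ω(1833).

1833 = 3 · 611
611 = 13 · 47
1833 = 3 · 13 · 47, which has 3 distinct prime factors.

3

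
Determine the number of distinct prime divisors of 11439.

3

11439 = 3^2 · 1271
1271 = 31 · 41
11439 = 3^2 · 31 · 41, which has 3 distinct prime factors.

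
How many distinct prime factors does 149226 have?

6

149226 = 2 · 74613
74613 = 3 · 24871
24871 = 7 · 3553
3553 = 11 · 323
323 = 17 · 19
149226 = 2 · 3 · 7 · 11 · 17 · 19, which has 6 distinct prime factors.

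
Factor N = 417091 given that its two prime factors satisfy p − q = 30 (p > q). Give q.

Since p = q + 30, we have 417091 = q(q + 30), so q² + 30q − 417091 = 0.
Discriminant: 30² + 4·417091 = 900 + 1668364 = 1669264; √1669264 = 1292.
q = (−30 + 1292)/2 = 631, and p = q + 30 = 661.
Check: 631 · 661 = 417091.

631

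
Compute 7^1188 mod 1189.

45

7^1 ≡ 7 (mod 1189)
7^2 ≡ 7^2 = 49 ≡ 49 (mod 1189)
7^4 ≡ 49^2 = 2401 ≡ 23 (mod 1189)
7^8 ≡ 23^2 = 529 ≡ 529 (mod 1189)
7^16 ≡ 529^2 = 279841 ≡ 426 (mod 1189)
7^32 ≡ 426^2 = 181476 ≡ 748 (mod 1189)
7^64 ≡ 748^2 = 559504 ≡ 674 (mod 1189)
7^128 ≡ 674^2 = 454276 ≡ 78 (mod 1189)
7^256 ≡ 78^2 = 6084 ≡ 139 (mod 1189)
7^512 ≡ 139^2 = 19321 ≡ 297 (mod 1189)
7^1024 ≡ 297^2 = 88209 ≡ 223 (mod 1189)
1188 = 1024 + 128 + 32 + 4 in binary powers of 2.
So 7^1188 ≡ 223 · 78 · 748 · 23 ≡ 45 (mod 1189).
Since 45 ≠ 1, base 7 is a Fermat witness: 1189 is composite.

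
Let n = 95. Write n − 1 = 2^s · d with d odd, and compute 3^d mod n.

95 − 1 = 94 = 2^1 · 47, so d = 47.
3^1 ≡ 3 (mod 95)
3^2 ≡ 3^2 = 9 ≡ 9 (mod 95)
3^4 ≡ 9^2 = 81 ≡ 81 (mod 95)
3^8 ≡ 81^2 = 6561 ≡ 6 (mod 95)
3^16 ≡ 6^2 = 36 ≡ 36 (mod 95)
3^32 ≡ 36^2 = 1296 ≡ 61 (mod 95)
47 = 32 + 8 + 4 + 2 + 1 in binary powers of 2.
So 3^47 ≡ 61 · 6 · 81 · 9 · 3 ≡ 67 (mod 95).
Squaring chain: 67; never reaches −1, so base 3 is a Miller–Rabin witness that 95 is composite.

67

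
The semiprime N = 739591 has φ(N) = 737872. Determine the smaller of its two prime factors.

857

φ(n) = (p−1)(q−1) = n − (p+q) + 1, so p + q = 739591 − 737872 + 1 = 1720.
p and q are the roots of t² − 1720t + 739591 = 0.
Discriminant: 1720² − 4·739591 = 2958400 − 2958364 = 36; √36 = 6.
q = (1720 − 6)/2 = 857, p = (1720 + 6)/2 = 863.
Check: 857 · 863 = 739591.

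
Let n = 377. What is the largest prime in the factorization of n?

29

377 = 13 · 29
29 is prime.
So 377 = 13 · 29; the largest prime factor is 29.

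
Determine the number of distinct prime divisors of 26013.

26013 = 3 · 8671
8671 = 13 · 667
667 = 23 · 29
26013 = 3 · 13 · 23 · 29, which has 4 distinct prime factors.

4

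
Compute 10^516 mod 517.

10^1 ≡ 10 (mod 517)
10^2 ≡ 10^2 = 100 ≡ 100 (mod 517)
10^4 ≡ 100^2 = 10000 ≡ 177 (mod 517)
10^8 ≡ 177^2 = 31329 ≡ 309 (mod 517)
10^16 ≡ 309^2 = 95481 ≡ 353 (mod 517)
10^32 ≡ 353^2 = 124609 ≡ 12 (mod 517)
10^64 ≡ 12^2 = 144 ≡ 144 (mod 517)
10^128 ≡ 144^2 = 20736 ≡ 56 (mod 517)
10^256 ≡ 56^2 = 3136 ≡ 34 (mod 517)
10^512 ≡ 34^2 = 1156 ≡ 122 (mod 517)
516 = 512 + 4 in binary powers of 2.
So 10^516 ≡ 122 · 177 ≡ 397 (mod 517).
Since 397 ≠ 1, base 10 is a Fermat witness: 517 is composite.

397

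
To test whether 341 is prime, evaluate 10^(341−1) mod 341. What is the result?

67

10^1 ≡ 10 (mod 341)
10^2 ≡ 10^2 = 100 ≡ 100 (mod 341)
10^4 ≡ 100^2 = 10000 ≡ 111 (mod 341)
10^8 ≡ 111^2 = 12321 ≡ 45 (mod 341)
10^16 ≡ 45^2 = 2025 ≡ 320 (mod 341)
10^32 ≡ 320^2 = 102400 ≡ 100 (mod 341)
10^64 ≡ 100^2 = 10000 ≡ 111 (mod 341)
10^128 ≡ 111^2 = 12321 ≡ 45 (mod 341)
10^256 ≡ 45^2 = 2025 ≡ 320 (mod 341)
340 = 256 + 64 + 16 + 4 in binary powers of 2.
So 10^340 ≡ 320 · 111 · 320 · 111 ≡ 67 (mod 341).
Since 67 ≠ 1, base 10 is a Fermat witness: 341 is composite.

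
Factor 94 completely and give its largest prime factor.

47

94 = 2 · 47
47 is prime.
So 94 = 2 · 47; the largest prime factor is 47.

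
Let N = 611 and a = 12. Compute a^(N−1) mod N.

118

12^1 ≡ 12 (mod 611)
12^2 ≡ 12^2 = 144 ≡ 144 (mod 611)
12^4 ≡ 144^2 = 20736 ≡ 573 (mod 611)
12^8 ≡ 573^2 = 328329 ≡ 222 (mod 611)
12^16 ≡ 222^2 = 49284 ≡ 404 (mod 611)
12^32 ≡ 404^2 = 163216 ≡ 79 (mod 611)
12^64 ≡ 79^2 = 6241 ≡ 131 (mod 611)
12^128 ≡ 131^2 = 17161 ≡ 53 (mod 611)
12^256 ≡ 53^2 = 2809 ≡ 365 (mod 611)
12^512 ≡ 365^2 = 133225 ≡ 27 (mod 611)
610 = 512 + 64 + 32 + 2 in binary powers of 2.
So 12^610 ≡ 27 · 131 · 79 · 144 ≡ 118 (mod 611).
Since 118 ≠ 1, base 12 is a Fermat witness: 611 is composite.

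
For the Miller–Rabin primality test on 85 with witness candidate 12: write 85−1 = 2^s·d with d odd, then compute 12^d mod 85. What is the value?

37

85 − 1 = 84 = 2^2 · 21, so d = 21.
12^1 ≡ 12 (mod 85)
12^2 ≡ 12^2 = 144 ≡ 59 (mod 85)
12^4 ≡ 59^2 = 3481 ≡ 81 (mod 85)
12^8 ≡ 81^2 = 6561 ≡ 16 (mod 85)
12^16 ≡ 16^2 = 256 ≡ 1 (mod 85)
21 = 16 + 4 + 1 in binary powers of 2.
So 12^21 ≡ 1 · 81 · 12 ≡ 37 (mod 85).
Squaring chain: 37 → 9; never reaches −1, so base 12 is a Miller–Rabin witness that 85 is composite.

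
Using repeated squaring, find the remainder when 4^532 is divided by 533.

139

4^1 ≡ 4 (mod 533)
4^2 ≡ 4^2 = 16 ≡ 16 (mod 533)
4^4 ≡ 16^2 = 256 ≡ 256 (mod 533)
4^8 ≡ 256^2 = 65536 ≡ 510 (mod 533)
4^16 ≡ 510^2 = 260100 ≡ 529 (mod 533)
4^32 ≡ 529^2 = 279841 ≡ 16 (mod 533)
4^64 ≡ 16^2 = 256 ≡ 256 (mod 533)
4^128 ≡ 256^2 = 65536 ≡ 510 (mod 533)
4^256 ≡ 510^2 = 260100 ≡ 529 (mod 533)
4^512 ≡ 529^2 = 279841 ≡ 16 (mod 533)
532 = 512 + 16 + 4 in binary powers of 2.
So 4^532 ≡ 16 · 529 · 256 ≡ 139 (mod 533).
Since 139 ≠ 1, base 4 is a Fermat witness: 533 is composite.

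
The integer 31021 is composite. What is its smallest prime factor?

67

31021 is odd.
Digit sum 7, not divisible by 3.
Ends in 1: not divisible by 5.
7: 31021 = 7·4431 + 4
11: 31021 = 11·2820 + 1
13: 31021 = 13·2386 + 3
17: 31021 = 17·1824 + 13
19: 31021 = 19·1632 + 13
23: 31021 = 23·1348 + 17
29: 31021 = 29·1069 + 20
31: 31021 = 31·1000 + 21
37: 31021 = 37·838 + 15
41: 31021 = 41·756 + 25
43: 31021 = 43·721 + 18
47: 31021 = 47·660 + 1
53: 31021 = 53·585 + 16
59: 31021 = 59·525 + 46
61: 31021 = 61·508 + 33
67: 31021 = 67·463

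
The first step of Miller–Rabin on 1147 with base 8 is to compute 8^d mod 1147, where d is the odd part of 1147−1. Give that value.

1147 − 1 = 1146 = 2^1 · 573, so d = 573.
8^1 ≡ 8 (mod 1147)
8^2 ≡ 8^2 = 64 ≡ 64 (mod 1147)
8^4 ≡ 64^2 = 4096 ≡ 655 (mod 1147)
8^8 ≡ 655^2 = 429025 ≡ 47 (mod 1147)
8^16 ≡ 47^2 = 2209 ≡ 1062 (mod 1147)
8^32 ≡ 1062^2 = 1127844 ≡ 343 (mod 1147)
8^64 ≡ 343^2 = 117649 ≡ 655 (mod 1147)
8^128 ≡ 655^2 = 429025 ≡ 47 (mod 1147)
8^256 ≡ 47^2 = 2209 ≡ 1062 (mod 1147)
8^512 ≡ 1062^2 = 1127844 ≡ 343 (mod 1147)
573 = 512 + 32 + 16 + 8 + 4 + 1 in binary powers of 2.
So 8^573 ≡ 343 · 343 · 1062 · 47 · 655 · 8 ≡ 450 (mod 1147).
Squaring chain: 450; never reaches −1, so base 8 is a Miller–Rabin witness that 1147 is composite.

450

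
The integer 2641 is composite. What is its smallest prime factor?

2641 is odd.
Digit sum 13, not divisible by 3.
Ends in 1: not divisible by 5.
7: 2641 = 7·377 + 2
11: 2641 = 11·240 + 1
13: 2641 = 13·203 + 2
17: 2641 = 17·155 + 6
19: 2641 = 19·139

19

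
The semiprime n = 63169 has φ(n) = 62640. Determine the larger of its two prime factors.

φ(n) = (p−1)(q−1) = n − (p+q) + 1, so p + q = 63169 − 62640 + 1 = 530.
p and q are the roots of t² − 530t + 63169 = 0.
Discriminant: 530² − 4·63169 = 280900 − 252676 = 28224; √28224 = 168.
q = (530 − 168)/2 = 181, p = (530 + 168)/2 = 349.
Check: 181 · 349 = 63169.

349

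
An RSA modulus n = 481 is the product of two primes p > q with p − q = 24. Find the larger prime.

Since p = q + 24, we have 481 = q(q + 24), so q² + 24q − 481 = 0.
Discriminant: 24² + 4·481 = 576 + 1924 = 2500; √2500 = 50.
q = (−24 + 50)/2 = 13, and p = q + 24 = 37.
Check: 13 · 37 = 481.

37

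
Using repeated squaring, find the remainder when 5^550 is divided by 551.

5^1 ≡ 5 (mod 551)
5^2 ≡ 5^2 = 25 ≡ 25 (mod 551)
5^4 ≡ 25^2 = 625 ≡ 74 (mod 551)
5^8 ≡ 74^2 = 5476 ≡ 517 (mod 551)
5^16 ≡ 517^2 = 267289 ≡ 54 (mod 551)
5^32 ≡ 54^2 = 2916 ≡ 161 (mod 551)
5^64 ≡ 161^2 = 25921 ≡ 24 (mod 551)
5^128 ≡ 24^2 = 576 ≡ 25 (mod 551)
5^256 ≡ 25^2 = 625 ≡ 74 (mod 551)
5^512 ≡ 74^2 = 5476 ≡ 517 (mod 551)
550 = 512 + 32 + 4 + 2 in binary powers of 2.
So 5^550 ≡ 517 · 161 · 74 · 25 ≡ 480 (mod 551).
Since 480 ≠ 1, base 5 is a Fermat witness: 551 is composite.

480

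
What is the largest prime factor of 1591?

43

1591 = 37 · 43
43 is prime.
So 1591 = 37 · 43; the largest prime factor is 43.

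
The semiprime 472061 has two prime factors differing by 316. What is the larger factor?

863

Since p = q + 316, we have 472061 = q(q + 316), so q² + 316q − 472061 = 0.
Discriminant: 316² + 4·472061 = 99856 + 1888244 = 1988100; √1988100 = 1410.
q = (−316 + 1410)/2 = 547, and p = q + 316 = 863.
Check: 547 · 863 = 472061.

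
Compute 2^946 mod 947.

1

2^1 ≡ 2 (mod 947)
2^2 ≡ 2^2 = 4 ≡ 4 (mod 947)
2^4 ≡ 4^2 = 16 ≡ 16 (mod 947)
2^8 ≡ 16^2 = 256 ≡ 256 (mod 947)
2^16 ≡ 256^2 = 65536 ≡ 193 (mod 947)
2^32 ≡ 193^2 = 37249 ≡ 316 (mod 947)
2^64 ≡ 316^2 = 99856 ≡ 421 (mod 947)
2^128 ≡ 421^2 = 177241 ≡ 152 (mod 947)
2^256 ≡ 152^2 = 23104 ≡ 376 (mod 947)
2^512 ≡ 376^2 = 141376 ≡ 273 (mod 947)
946 = 512 + 256 + 128 + 32 + 16 + 2 in binary powers of 2.
So 2^946 ≡ 273 · 376 · 152 · 316 · 193 · 4 ≡ 1 (mod 947).
Since the result is 1, base 2 gives no evidence that 947 is composite.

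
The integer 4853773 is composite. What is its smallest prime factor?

71

4853773 is odd.
Digit sum 37, not divisible by 3.
Ends in 3: not divisible by 5.
7: 4853773 = 7·693396 + 1
11: 4853773 = 11·441252 + 1
13: 4853773 = 13·373367 + 2
17: 4853773 = 17·285516 + 1
19: 4853773 = 19·255461 + 14
23: 4853773 = 23·211033 + 14
29: 4853773 = 29·167371 + 14
31: 4853773 = 31·156573 + 10
37: 4853773 = 37·131183 + 2
41: 4853773 = 41·118384 + 29
43: 4853773 = 43·112878 + 19
47: 4853773 = 47·103271 + 36
53: 4853773 = 53·91580 + 33
59: 4853773 = 59·82267 + 20
61: 4853773 = 61·79570 + 3
67: 4853773 = 67·72444 + 25
71: 4853773 = 71·68363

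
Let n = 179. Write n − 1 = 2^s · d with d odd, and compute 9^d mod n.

1

179 − 1 = 178 = 2^1 · 89, so d = 89.
9^1 ≡ 9 (mod 179)
9^2 ≡ 9^2 = 81 ≡ 81 (mod 179)
9^4 ≡ 81^2 = 6561 ≡ 117 (mod 179)
9^8 ≡ 117^2 = 13689 ≡ 85 (mod 179)
9^16 ≡ 85^2 = 7225 ≡ 65 (mod 179)
9^32 ≡ 65^2 = 4225 ≡ 108 (mod 179)
9^64 ≡ 108^2 = 11664 ≡ 29 (mod 179)
89 = 64 + 16 + 8 + 1 in binary powers of 2.
So 9^89 ≡ 29 · 65 · 85 · 9 ≡ 1 (mod 179).
Since 9^d ≡ 1 (mod 179), base 9 does not prove 179 composite.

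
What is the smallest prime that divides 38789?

79

38789 is odd.
Digit sum 35, not divisible by 3.
Ends in 9: not divisible by 5.
7: 38789 = 7·5541 + 2
11: 38789 = 11·3526 + 3
13: 38789 = 13·2983 + 10
17: 38789 = 17·2281 + 12
19: 38789 = 19·2041 + 10
23: 38789 = 23·1686 + 11
29: 38789 = 29·1337 + 16
31: 38789 = 31·1251 + 8
37: 38789 = 37·1048 + 13
41: 38789 = 41·946 + 3
43: 38789 = 43·902 + 3
47: 38789 = 47·825 + 14
53: 38789 = 53·731 + 46
59: 38789 = 59·657 + 26
61: 38789 = 61·635 + 54
67: 38789 = 67·578 + 63
71: 38789 = 71·546 + 23
73: 38789 = 73·531 + 26
79: 38789 = 79·491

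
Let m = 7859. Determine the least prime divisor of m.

7859 is odd.
Digit sum 29, not divisible by 3.
Ends in 9: not divisible by 5.
7: 7859 = 7·1122 + 5
11: 7859 = 11·714 + 5
13: 7859 = 13·604 + 7
17: 7859 = 17·462 + 5
19: 7859 = 19·413 + 12
23: 7859 = 23·341 + 16
29: 7859 = 29·271

29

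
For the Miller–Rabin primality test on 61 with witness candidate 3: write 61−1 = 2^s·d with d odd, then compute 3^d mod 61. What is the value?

61 − 1 = 60 = 2^2 · 15, so d = 15.
3^1 ≡ 3 (mod 61)
3^2 ≡ 3^2 = 9 ≡ 9 (mod 61)
3^4 ≡ 9^2 = 81 ≡ 20 (mod 61)
3^8 ≡ 20^2 = 400 ≡ 34 (mod 61)
15 = 8 + 4 + 2 + 1 in binary powers of 2.
So 3^15 ≡ 34 · 20 · 9 · 3 ≡ 60 (mod 61).
Since 3^d ≡ 60 (mod 61), base 3 does not prove 61 composite.

60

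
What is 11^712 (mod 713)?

514

11^1 ≡ 11 (mod 713)
11^2 ≡ 11^2 = 121 ≡ 121 (mod 713)
11^4 ≡ 121^2 = 14641 ≡ 381 (mod 713)
11^8 ≡ 381^2 = 145161 ≡ 422 (mod 713)
11^16 ≡ 422^2 = 178084 ≡ 547 (mod 713)
11^32 ≡ 547^2 = 299209 ≡ 462 (mod 713)
11^64 ≡ 462^2 = 213444 ≡ 257 (mod 713)
11^128 ≡ 257^2 = 66049 ≡ 453 (mod 713)
11^256 ≡ 453^2 = 205209 ≡ 578 (mod 713)
11^512 ≡ 578^2 = 334084 ≡ 400 (mod 713)
712 = 512 + 128 + 64 + 8 in binary powers of 2.
So 11^712 ≡ 400 · 453 · 257 · 422 ≡ 514 (mod 713).
Since 514 ≠ 1, base 11 is a Fermat witness: 713 is composite.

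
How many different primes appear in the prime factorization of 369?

2

369 = 3^2 · 41
369 = 3^2 · 41, which has 2 distinct prime factors.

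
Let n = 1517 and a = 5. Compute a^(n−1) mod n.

1513

5^1 ≡ 5 (mod 1517)
5^2 ≡ 5^2 = 25 ≡ 25 (mod 1517)
5^4 ≡ 25^2 = 625 ≡ 625 (mod 1517)
5^8 ≡ 625^2 = 390625 ≡ 756 (mod 1517)
5^16 ≡ 756^2 = 571536 ≡ 1144 (mod 1517)
5^32 ≡ 1144^2 = 1308736 ≡ 1082 (mod 1517)
5^64 ≡ 1082^2 = 1170724 ≡ 1117 (mod 1517)
5^128 ≡ 1117^2 = 1247689 ≡ 715 (mod 1517)
5^256 ≡ 715^2 = 511225 ≡ 1513 (mod 1517)
5^512 ≡ 1513^2 = 2289169 ≡ 16 (mod 1517)
5^1024 ≡ 16^2 = 256 ≡ 256 (mod 1517)
1516 = 1024 + 256 + 128 + 64 + 32 + 8 + 4 in binary powers of 2.
So 5^1516 ≡ 256 · 1513 · 715 · 1117 · 1082 · 756 · 625 ≡ 1513 (mod 1517).
Since 1513 ≠ 1, base 5 is a Fermat witness: 1517 is composite.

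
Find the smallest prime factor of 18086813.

18086813 is odd.
Digit sum 35, not divisible by 3.
Ends in 3: not divisible by 5.
7: 18086813 = 7·2583830 + 3
11: 18086813 = 11·1644255 + 8
13: 18086813 = 13·1391293 + 4
17: 18086813 = 17·1063930 + 3
19: 18086813 = 19·951937 + 10
23: 18086813 = 23·786383 + 4
29: 18086813 = 29·623683 + 6
31: 18086813 = 31·583445 + 18
37: 18086813 = 37·488832 + 29
41: 18086813 = 41·441141 + 32
43: 18086813 = 43·420623 + 24
47: 18086813 = 47·384825 + 38
53: 18086813 = 53·341260 + 33
59: 18086813 = 59·306556 + 9
61: 18086813 = 61·296505 + 8
67: 18086813 = 67·269952 + 29
71: 18086813 = 71·254743 + 60
73: 18086813 = 73·247764 + 41
79: 18086813 = 79·228947

79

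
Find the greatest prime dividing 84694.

53

84694 = 2 · 42347
42347 = 17 · 2491
2491 = 47 · 53
53 is prime.
So 84694 = 2 · 17 · 47 · 53; the largest prime factor is 53.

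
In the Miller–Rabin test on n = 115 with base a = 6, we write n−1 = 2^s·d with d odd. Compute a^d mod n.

36

115 − 1 = 114 = 2^1 · 57, so d = 57.
6^1 ≡ 6 (mod 115)
6^2 ≡ 6^2 = 36 ≡ 36 (mod 115)
6^4 ≡ 36^2 = 1296 ≡ 31 (mod 115)
6^8 ≡ 31^2 = 961 ≡ 41 (mod 115)
6^16 ≡ 41^2 = 1681 ≡ 71 (mod 115)
6^32 ≡ 71^2 = 5041 ≡ 96 (mod 115)
57 = 32 + 16 + 8 + 1 in binary powers of 2.
So 6^57 ≡ 96 · 71 · 41 · 6 ≡ 36 (mod 115).
Squaring chain: 36; never reaches −1, so base 6 is a Miller–Rabin witness that 115 is composite.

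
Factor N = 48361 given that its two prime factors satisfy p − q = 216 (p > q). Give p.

353

Since p = q + 216, we have 48361 = q(q + 216), so q² + 216q − 48361 = 0.
Discriminant: 216² + 4·48361 = 46656 + 193444 = 240100; √240100 = 490.
q = (−216 + 490)/2 = 137, and p = q + 216 = 353.
Check: 137 · 353 = 48361.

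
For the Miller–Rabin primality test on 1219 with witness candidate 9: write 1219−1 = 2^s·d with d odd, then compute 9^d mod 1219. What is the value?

1219 − 1 = 1218 = 2^1 · 609, so d = 609.
9^1 ≡ 9 (mod 1219)
9^2 ≡ 9^2 = 81 ≡ 81 (mod 1219)
9^4 ≡ 81^2 = 6561 ≡ 466 (mod 1219)
9^8 ≡ 466^2 = 217156 ≡ 174 (mod 1219)
9^16 ≡ 174^2 = 30276 ≡ 1020 (mod 1219)
9^32 ≡ 1020^2 = 1040400 ≡ 593 (mod 1219)
9^64 ≡ 593^2 = 351649 ≡ 577 (mod 1219)
9^128 ≡ 577^2 = 332929 ≡ 142 (mod 1219)
9^256 ≡ 142^2 = 20164 ≡ 660 (mod 1219)
9^512 ≡ 660^2 = 435600 ≡ 417 (mod 1219)
609 = 512 + 64 + 32 + 1 in binary powers of 2.
So 9^609 ≡ 417 · 577 · 593 · 9 ≡ 282 (mod 1219).
Squaring chain: 282; never reaches −1, so base 9 is a Miller–Rabin witness that 1219 is composite.

282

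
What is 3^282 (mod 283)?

3^1 ≡ 3 (mod 283)
3^2 ≡ 3^2 = 9 ≡ 9 (mod 283)
3^4 ≡ 9^2 = 81 ≡ 81 (mod 283)
3^8 ≡ 81^2 = 6561 ≡ 52 (mod 283)
3^16 ≡ 52^2 = 2704 ≡ 157 (mod 283)
3^32 ≡ 157^2 = 24649 ≡ 28 (mod 283)
3^64 ≡ 28^2 = 784 ≡ 218 (mod 283)
3^128 ≡ 218^2 = 47524 ≡ 263 (mod 283)
3^256 ≡ 263^2 = 69169 ≡ 117 (mod 283)
282 = 256 + 16 + 8 + 2 in binary powers of 2.
So 3^282 ≡ 117 · 157 · 52 · 9 ≡ 1 (mod 283).
Since the result is 1, base 3 gives no evidence that 283 is composite.

1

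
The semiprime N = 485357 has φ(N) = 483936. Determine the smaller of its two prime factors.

569

φ(n) = (p−1)(q−1) = n − (p+q) + 1, so p + q = 485357 − 483936 + 1 = 1422.
p and q are the roots of t² − 1422t + 485357 = 0.
Discriminant: 1422² − 4·485357 = 2022084 − 1941428 = 80656; √80656 = 284.
q = (1422 − 284)/2 = 569, p = (1422 + 284)/2 = 853.
Check: 569 · 853 = 485357.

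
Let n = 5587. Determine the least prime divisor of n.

5587 is odd.
Digit sum 25, not divisible by 3.
Ends in 7: not divisible by 5.
7: 5587 = 7·798 + 1
11: 5587 = 11·507 + 10
13: 5587 = 13·429 + 10
17: 5587 = 17·328 + 11
19: 5587 = 19·294 + 1
23: 5587 = 23·242 + 21
29: 5587 = 29·192 + 19
31: 5587 = 31·180 + 7
37: 5587 = 37·151

37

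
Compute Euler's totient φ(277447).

Factor: 277447 = 41 · 67 · 101.
φ(277447) = (41−1) · (67−1) · (101−1) = 40 · 66 · 100 = 264000.

264000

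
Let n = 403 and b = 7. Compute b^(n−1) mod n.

233

7^1 ≡ 7 (mod 403)
7^2 ≡ 7^2 = 49 ≡ 49 (mod 403)
7^4 ≡ 49^2 = 2401 ≡ 386 (mod 403)
7^8 ≡ 386^2 = 148996 ≡ 289 (mod 403)
7^16 ≡ 289^2 = 83521 ≡ 100 (mod 403)
7^32 ≡ 100^2 = 10000 ≡ 328 (mod 403)
7^64 ≡ 328^2 = 107584 ≡ 386 (mod 403)
7^128 ≡ 386^2 = 148996 ≡ 289 (mod 403)
7^256 ≡ 289^2 = 83521 ≡ 100 (mod 403)
402 = 256 + 128 + 16 + 2 in binary powers of 2.
So 7^402 ≡ 100 · 289 · 100 · 49 ≡ 233 (mod 403).
Since 233 ≠ 1, base 7 is a Fermat witness: 403 is composite.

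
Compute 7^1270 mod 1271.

893

7^1 ≡ 7 (mod 1271)
7^2 ≡ 7^2 = 49 ≡ 49 (mod 1271)
7^4 ≡ 49^2 = 2401 ≡ 1130 (mod 1271)
7^8 ≡ 1130^2 = 1276900 ≡ 816 (mod 1271)
7^16 ≡ 816^2 = 665856 ≡ 1123 (mod 1271)
7^32 ≡ 1123^2 = 1261129 ≡ 297 (mod 1271)
7^64 ≡ 297^2 = 88209 ≡ 510 (mod 1271)
7^128 ≡ 510^2 = 260100 ≡ 816 (mod 1271)
7^256 ≡ 816^2 = 665856 ≡ 1123 (mod 1271)
7^512 ≡ 1123^2 = 1261129 ≡ 297 (mod 1271)
7^1024 ≡ 297^2 = 88209 ≡ 510 (mod 1271)
1270 = 1024 + 128 + 64 + 32 + 16 + 4 + 2 in binary powers of 2.
So 7^1270 ≡ 510 · 816 · 510 · 297 · 1123 · 1130 · 49 ≡ 893 (mod 1271).
Since 893 ≠ 1, base 7 is a Fermat witness: 1271 is composite.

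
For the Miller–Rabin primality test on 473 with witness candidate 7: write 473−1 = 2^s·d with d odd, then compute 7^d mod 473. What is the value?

338

473 − 1 = 472 = 2^3 · 59, so d = 59.
7^1 ≡ 7 (mod 473)
7^2 ≡ 7^2 = 49 ≡ 49 (mod 473)
7^4 ≡ 49^2 = 2401 ≡ 36 (mod 473)
7^8 ≡ 36^2 = 1296 ≡ 350 (mod 473)
7^16 ≡ 350^2 = 122500 ≡ 466 (mod 473)
7^32 ≡ 466^2 = 217156 ≡ 49 (mod 473)
59 = 32 + 16 + 8 + 2 + 1 in binary powers of 2.
So 7^59 ≡ 49 · 466 · 350 · 49 · 7 ≡ 338 (mod 473).
Squaring chain: 338 → 251 → 92; never reaches −1, so base 7 is a Miller–Rabin witness that 473 is composite.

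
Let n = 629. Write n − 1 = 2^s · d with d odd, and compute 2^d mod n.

15

629 − 1 = 628 = 2^2 · 157, so d = 157.
2^1 ≡ 2 (mod 629)
2^2 ≡ 2^2 = 4 ≡ 4 (mod 629)
2^4 ≡ 4^2 = 16 ≡ 16 (mod 629)
2^8 ≡ 16^2 = 256 ≡ 256 (mod 629)
2^16 ≡ 256^2 = 65536 ≡ 120 (mod 629)
2^32 ≡ 120^2 = 14400 ≡ 562 (mod 629)
2^64 ≡ 562^2 = 315844 ≡ 86 (mod 629)
2^128 ≡ 86^2 = 7396 ≡ 477 (mod 629)
157 = 128 + 16 + 8 + 4 + 1 in binary powers of 2.
So 2^157 ≡ 477 · 120 · 256 · 16 · 2 ≡ 15 (mod 629).
Squaring chain: 15 → 225; never reaches −1, so base 2 is a Miller–Rabin witness that 629 is composite.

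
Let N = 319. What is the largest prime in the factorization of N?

319 = 11 · 29
29 is prime.
So 319 = 11 · 29; the largest prime factor is 29.

29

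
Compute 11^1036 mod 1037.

11^1 ≡ 11 (mod 1037)
11^2 ≡ 11^2 = 121 ≡ 121 (mod 1037)
11^4 ≡ 121^2 = 14641 ≡ 123 (mod 1037)
11^8 ≡ 123^2 = 15129 ≡ 611 (mod 1037)
11^16 ≡ 611^2 = 373321 ≡ 1 (mod 1037)
11^32 ≡ 1^2 = 1 ≡ 1 (mod 1037)
11^64 ≡ 1^2 = 1 ≡ 1 (mod 1037)
11^128 ≡ 1^2 = 1 ≡ 1 (mod 1037)
11^256 ≡ 1^2 = 1 ≡ 1 (mod 1037)
11^512 ≡ 1^2 = 1 ≡ 1 (mod 1037)
11^1024 ≡ 1^2 = 1 ≡ 1 (mod 1037)
1036 = 1024 + 8 + 4 in binary powers of 2.
So 11^1036 ≡ 1 · 611 · 123 ≡ 489 (mod 1037).
Since 489 ≠ 1, base 11 is a Fermat witness: 1037 is composite.

489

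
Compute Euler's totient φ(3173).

Factor: 3173 = 19 · 167.
φ(3173) = (19−1) · (167−1) = 18 · 166 = 2988.

2988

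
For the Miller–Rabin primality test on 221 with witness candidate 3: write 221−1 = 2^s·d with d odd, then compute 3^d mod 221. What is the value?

221 − 1 = 220 = 2^2 · 55, so d = 55.
3^1 ≡ 3 (mod 221)
3^2 ≡ 3^2 = 9 ≡ 9 (mod 221)
3^4 ≡ 9^2 = 81 ≡ 81 (mod 221)
3^8 ≡ 81^2 = 6561 ≡ 152 (mod 221)
3^16 ≡ 152^2 = 23104 ≡ 120 (mod 221)
3^32 ≡ 120^2 = 14400 ≡ 35 (mod 221)
55 = 32 + 16 + 4 + 2 + 1 in binary powers of 2.
So 3^55 ≡ 35 · 120 · 81 · 9 · 3 ≡ 198 (mod 221).
Squaring chain: 198 → 87; never reaches −1, so base 3 is a Miller–Rabin witness that 221 is composite.

198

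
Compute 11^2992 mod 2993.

2806

11^1 ≡ 11 (mod 2993)
11^2 ≡ 11^2 = 121 ≡ 121 (mod 2993)
11^4 ≡ 121^2 = 14641 ≡ 2669 (mod 2993)
11^8 ≡ 2669^2 = 7123561 ≡ 221 (mod 2993)
11^16 ≡ 221^2 = 48841 ≡ 953 (mod 2993)
11^32 ≡ 953^2 = 908209 ≡ 1330 (mod 2993)
11^64 ≡ 1330^2 = 1768900 ≡ 37 (mod 2993)
11^128 ≡ 37^2 = 1369 ≡ 1369 (mod 2993)
11^256 ≡ 1369^2 = 1874161 ≡ 543 (mod 2993)
11^512 ≡ 543^2 = 294849 ≡ 1535 (mod 2993)
11^1024 ≡ 1535^2 = 2356225 ≡ 734 (mod 2993)
11^2048 ≡ 734^2 = 538756 ≡ 16 (mod 2993)
2992 = 2048 + 512 + 256 + 128 + 32 + 16 in binary powers of 2.
So 11^2992 ≡ 16 · 1535 · 543 · 1369 · 1330 · 953 ≡ 2806 (mod 2993).
Since 2806 ≠ 1, base 11 is a Fermat witness: 2993 is composite.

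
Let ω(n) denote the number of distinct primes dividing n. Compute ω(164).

164 = 2^2 · 41
164 = 2^2 · 41, which has 2 distinct prime factors.

2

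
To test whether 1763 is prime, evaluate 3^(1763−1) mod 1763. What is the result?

3^1 ≡ 3 (mod 1763)
3^2 ≡ 3^2 = 9 ≡ 9 (mod 1763)
3^4 ≡ 9^2 = 81 ≡ 81 (mod 1763)
3^8 ≡ 81^2 = 6561 ≡ 1272 (mod 1763)
3^16 ≡ 1272^2 = 1617984 ≡ 1313 (mod 1763)
3^32 ≡ 1313^2 = 1723969 ≡ 1518 (mod 1763)
3^64 ≡ 1518^2 = 2304324 ≡ 83 (mod 1763)
3^128 ≡ 83^2 = 6889 ≡ 1600 (mod 1763)
3^256 ≡ 1600^2 = 2560000 ≡ 124 (mod 1763)
3^512 ≡ 124^2 = 15376 ≡ 1272 (mod 1763)
3^1024 ≡ 1272^2 = 1617984 ≡ 1313 (mod 1763)
1762 = 1024 + 512 + 128 + 64 + 32 + 2 in binary powers of 2.
So 3^1762 ≡ 1313 · 1272 · 1600 · 83 · 1518 · 9 ≡ 583 (mod 1763).
Since 583 ≠ 1, base 3 is a Fermat witness: 1763 is composite.

583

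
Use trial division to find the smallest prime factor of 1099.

7

1099 is odd.
Digit sum 19, not divisible by 3.
Ends in 9: not divisible by 5.
7: 1099 = 7·157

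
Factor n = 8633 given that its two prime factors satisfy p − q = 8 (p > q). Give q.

Since p = q + 8, we have 8633 = q(q + 8), so q² + 8q − 8633 = 0.
Discriminant: 8² + 4·8633 = 64 + 34532 = 34596; √34596 = 186.
q = (−8 + 186)/2 = 89, and p = q + 8 = 97.
Check: 89 · 97 = 8633.

89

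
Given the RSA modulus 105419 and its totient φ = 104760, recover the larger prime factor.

389

φ(n) = (p−1)(q−1) = n − (p+q) + 1, so p + q = 105419 − 104760 + 1 = 660.
p and q are the roots of t² − 660t + 105419 = 0.
Discriminant: 660² − 4·105419 = 435600 − 421676 = 13924; √13924 = 118.
q = (660 − 118)/2 = 271, p = (660 + 118)/2 = 389.
Check: 271 · 389 = 105419.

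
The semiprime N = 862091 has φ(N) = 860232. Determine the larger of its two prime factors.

φ(n) = (p−1)(q−1) = n − (p+q) + 1, so p + q = 862091 − 860232 + 1 = 1860.
p and q are the roots of t² − 1860t + 862091 = 0.
Discriminant: 1860² − 4·862091 = 3459600 − 3448364 = 11236; √11236 = 106.
q = (1860 − 106)/2 = 877, p = (1860 + 106)/2 = 983.
Check: 877 · 983 = 862091.

983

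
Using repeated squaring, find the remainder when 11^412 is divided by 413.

263

11^1 ≡ 11 (mod 413)
11^2 ≡ 11^2 = 121 ≡ 121 (mod 413)
11^4 ≡ 121^2 = 14641 ≡ 186 (mod 413)
11^8 ≡ 186^2 = 34596 ≡ 317 (mod 413)
11^16 ≡ 317^2 = 100489 ≡ 130 (mod 413)
11^32 ≡ 130^2 = 16900 ≡ 380 (mod 413)
11^64 ≡ 380^2 = 144400 ≡ 263 (mod 413)
11^128 ≡ 263^2 = 69169 ≡ 198 (mod 413)
11^256 ≡ 198^2 = 39204 ≡ 382 (mod 413)
412 = 256 + 128 + 16 + 8 + 4 in binary powers of 2.
So 11^412 ≡ 382 · 198 · 130 · 317 · 186 ≡ 263 (mod 413).
Since 263 ≠ 1, base 11 is a Fermat witness: 413 is composite.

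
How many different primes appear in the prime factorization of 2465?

2465 = 5 · 493
493 = 17 · 29
2465 = 5 · 17 · 29, which has 3 distinct prime factors.

3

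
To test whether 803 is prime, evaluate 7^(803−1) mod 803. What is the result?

7^1 ≡ 7 (mod 803)
7^2 ≡ 7^2 = 49 ≡ 49 (mod 803)
7^4 ≡ 49^2 = 2401 ≡ 795 (mod 803)
7^8 ≡ 795^2 = 632025 ≡ 64 (mod 803)
7^16 ≡ 64^2 = 4096 ≡ 81 (mod 803)
7^32 ≡ 81^2 = 6561 ≡ 137 (mod 803)
7^64 ≡ 137^2 = 18769 ≡ 300 (mod 803)
7^128 ≡ 300^2 = 90000 ≡ 64 (mod 803)
7^256 ≡ 64^2 = 4096 ≡ 81 (mod 803)
7^512 ≡ 81^2 = 6561 ≡ 137 (mod 803)
802 = 512 + 256 + 32 + 2 in binary powers of 2.
So 7^802 ≡ 137 · 81 · 137 · 49 ≡ 654 (mod 803).
Since 654 ≠ 1, base 7 is a Fermat witness: 803 is composite.

654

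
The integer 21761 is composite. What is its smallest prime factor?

21761 is odd.
Digit sum 17, not divisible by 3.
Ends in 1: not divisible by 5.
7: 21761 = 7·3108 + 5
11: 21761 = 11·1978 + 3
13: 21761 = 13·1673 + 12
17: 21761 = 17·1280 + 1
19: 21761 = 19·1145 + 6
23: 21761 = 23·946 + 3
29: 21761 = 29·750 + 11
31: 21761 = 31·701 + 30
37: 21761 = 37·588 + 5
41: 21761 = 41·530 + 31
43: 21761 = 43·506 + 3
47: 21761 = 47·463

47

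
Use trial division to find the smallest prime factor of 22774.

2

22774 is even: 2 divides it.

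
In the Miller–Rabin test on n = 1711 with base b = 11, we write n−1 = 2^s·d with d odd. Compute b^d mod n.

1294

1711 − 1 = 1710 = 2^1 · 855, so d = 855.
11^1 ≡ 11 (mod 1711)
11^2 ≡ 11^2 = 121 ≡ 121 (mod 1711)
11^4 ≡ 121^2 = 14641 ≡ 953 (mod 1711)
11^8 ≡ 953^2 = 908209 ≡ 1379 (mod 1711)
11^16 ≡ 1379^2 = 1901641 ≡ 720 (mod 1711)
11^32 ≡ 720^2 = 518400 ≡ 1678 (mod 1711)
11^64 ≡ 1678^2 = 2815684 ≡ 1089 (mod 1711)
11^128 ≡ 1089^2 = 1185921 ≡ 198 (mod 1711)
11^256 ≡ 198^2 = 39204 ≡ 1562 (mod 1711)
11^512 ≡ 1562^2 = 2439844 ≡ 1669 (mod 1711)
855 = 512 + 256 + 64 + 16 + 4 + 2 + 1 in binary powers of 2.
So 11^855 ≡ 1669 · 1562 · 1089 · 720 · 953 · 121 · 11 ≡ 1294 (mod 1711).
Squaring chain: 1294; never reaches −1, so base 11 is a Miller–Rabin witness that 1711 is composite.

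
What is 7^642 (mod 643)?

1

7^1 ≡ 7 (mod 643)
7^2 ≡ 7^2 = 49 ≡ 49 (mod 643)
7^4 ≡ 49^2 = 2401 ≡ 472 (mod 643)
7^8 ≡ 472^2 = 222784 ≡ 306 (mod 643)
7^16 ≡ 306^2 = 93636 ≡ 401 (mod 643)
7^32 ≡ 401^2 = 160801 ≡ 51 (mod 643)
7^64 ≡ 51^2 = 2601 ≡ 29 (mod 643)
7^128 ≡ 29^2 = 841 ≡ 198 (mod 643)
7^256 ≡ 198^2 = 39204 ≡ 624 (mod 643)
7^512 ≡ 624^2 = 389376 ≡ 361 (mod 643)
642 = 512 + 128 + 2 in binary powers of 2.
So 7^642 ≡ 361 · 198 · 49 ≡ 1 (mod 643).
Since the result is 1, base 7 gives no evidence that 643 is composite.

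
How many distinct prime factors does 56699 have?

2

56699 = 31^2 · 59
56699 = 31^2 · 59, which has 2 distinct prime factors.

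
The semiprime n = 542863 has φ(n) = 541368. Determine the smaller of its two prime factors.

φ(n) = (p−1)(q−1) = n − (p+q) + 1, so p + q = 542863 − 541368 + 1 = 1496.
p and q are the roots of t² − 1496t + 542863 = 0.
Discriminant: 1496² − 4·542863 = 2238016 − 2171452 = 66564; √66564 = 258.
q = (1496 − 258)/2 = 619, p = (1496 + 258)/2 = 877.
Check: 619 · 877 = 542863.

619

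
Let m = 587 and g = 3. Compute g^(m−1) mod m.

1

3^1 ≡ 3 (mod 587)
3^2 ≡ 3^2 = 9 ≡ 9 (mod 587)
3^4 ≡ 9^2 = 81 ≡ 81 (mod 587)
3^8 ≡ 81^2 = 6561 ≡ 104 (mod 587)
3^16 ≡ 104^2 = 10816 ≡ 250 (mod 587)
3^32 ≡ 250^2 = 62500 ≡ 278 (mod 587)
3^64 ≡ 278^2 = 77284 ≡ 387 (mod 587)
3^128 ≡ 387^2 = 149769 ≡ 84 (mod 587)
3^256 ≡ 84^2 = 7056 ≡ 12 (mod 587)
3^512 ≡ 12^2 = 144 ≡ 144 (mod 587)
586 = 512 + 64 + 8 + 2 in binary powers of 2.
So 3^586 ≡ 144 · 387 · 104 · 9 ≡ 1 (mod 587).
Since the result is 1, base 3 gives no evidence that 587 is composite.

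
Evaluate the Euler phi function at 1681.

1640

Factor: 1681 = 41^2.
φ(1681) = 41^1·(41−1) = 1640.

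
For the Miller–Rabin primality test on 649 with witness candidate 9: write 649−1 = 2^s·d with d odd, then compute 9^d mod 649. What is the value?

649 − 1 = 648 = 2^3 · 81, so d = 81.
9^1 ≡ 9 (mod 649)
9^2 ≡ 9^2 = 81 ≡ 81 (mod 649)
9^4 ≡ 81^2 = 6561 ≡ 71 (mod 649)
9^8 ≡ 71^2 = 5041 ≡ 498 (mod 649)
9^16 ≡ 498^2 = 248004 ≡ 86 (mod 649)
9^32 ≡ 86^2 = 7396 ≡ 257 (mod 649)
9^64 ≡ 257^2 = 66049 ≡ 500 (mod 649)
81 = 64 + 16 + 1 in binary powers of 2.
So 9^81 ≡ 500 · 86 · 9 ≡ 196 (mod 649).
Squaring chain: 196 → 125 → 49; never reaches −1, so base 9 is a Miller–Rabin witness that 649 is composite.

196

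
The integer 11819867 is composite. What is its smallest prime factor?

11819867 is odd.
Digit sum 41, not divisible by 3.
Ends in 7: not divisible by 5.
7: 11819867 = 7·1688552 + 3
11: 11819867 = 11·1074533 + 4
13: 11819867 = 13·909220 + 7
17: 11819867 = 17·695286 + 5
19: 11819867 = 19·622098 + 5
23: 11819867 = 23·513907 + 6
29: 11819867 = 29·407581 + 18
31: 11819867 = 31·381286 + 1
37: 11819867 = 37·319455 + 32
41: 11819867 = 41·288289 + 18
43: 11819867 = 43·274880 + 27
47: 11819867 = 47·251486 + 25
53: 11819867 = 53·223016 + 19
59: 11819867 = 59·200336 + 43
61: 11819867 = 61·193768 + 19
67: 11819867 = 67·176415 + 62
71: 11819867 = 71·166477

71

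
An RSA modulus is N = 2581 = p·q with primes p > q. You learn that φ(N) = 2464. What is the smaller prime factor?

φ(n) = (p−1)(q−1) = n − (p+q) + 1, so p + q = 2581 − 2464 + 1 = 118.
p and q are the roots of t² − 118t + 2581 = 0.
Discriminant: 118² − 4·2581 = 13924 − 10324 = 3600; √3600 = 60.
q = (118 − 60)/2 = 29, p = (118 + 60)/2 = 89.
Check: 29 · 89 = 2581.

29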